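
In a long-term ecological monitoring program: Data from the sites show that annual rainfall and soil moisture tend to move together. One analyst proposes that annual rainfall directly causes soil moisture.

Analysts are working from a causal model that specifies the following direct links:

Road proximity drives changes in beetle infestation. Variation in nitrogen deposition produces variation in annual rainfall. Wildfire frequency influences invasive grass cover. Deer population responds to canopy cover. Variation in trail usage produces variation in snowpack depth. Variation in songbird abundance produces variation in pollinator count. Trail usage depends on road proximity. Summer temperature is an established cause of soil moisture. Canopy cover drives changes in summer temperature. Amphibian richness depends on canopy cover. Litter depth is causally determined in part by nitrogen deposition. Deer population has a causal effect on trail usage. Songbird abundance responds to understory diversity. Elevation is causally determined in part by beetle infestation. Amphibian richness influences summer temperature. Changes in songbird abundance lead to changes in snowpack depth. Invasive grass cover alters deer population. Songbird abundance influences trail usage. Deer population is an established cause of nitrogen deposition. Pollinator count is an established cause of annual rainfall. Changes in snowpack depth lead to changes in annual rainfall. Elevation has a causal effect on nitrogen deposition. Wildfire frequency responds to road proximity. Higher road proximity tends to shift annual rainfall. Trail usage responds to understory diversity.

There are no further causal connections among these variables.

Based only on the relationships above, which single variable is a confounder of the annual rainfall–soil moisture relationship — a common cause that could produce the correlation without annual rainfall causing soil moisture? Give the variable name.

Canopy cover has a causal path to annual rainfall (canopy cover → deer population → nitrogen deposition → annual rainfall) and a separate causal path to soil moisture (canopy cover → summer temperature → soil moisture), so it is a common cause of both.
No stated relationship gives annual rainfall a causal route to soil moisture, so the correlation is explained by the shared upstream cause rather than a direct effect.

canopy cover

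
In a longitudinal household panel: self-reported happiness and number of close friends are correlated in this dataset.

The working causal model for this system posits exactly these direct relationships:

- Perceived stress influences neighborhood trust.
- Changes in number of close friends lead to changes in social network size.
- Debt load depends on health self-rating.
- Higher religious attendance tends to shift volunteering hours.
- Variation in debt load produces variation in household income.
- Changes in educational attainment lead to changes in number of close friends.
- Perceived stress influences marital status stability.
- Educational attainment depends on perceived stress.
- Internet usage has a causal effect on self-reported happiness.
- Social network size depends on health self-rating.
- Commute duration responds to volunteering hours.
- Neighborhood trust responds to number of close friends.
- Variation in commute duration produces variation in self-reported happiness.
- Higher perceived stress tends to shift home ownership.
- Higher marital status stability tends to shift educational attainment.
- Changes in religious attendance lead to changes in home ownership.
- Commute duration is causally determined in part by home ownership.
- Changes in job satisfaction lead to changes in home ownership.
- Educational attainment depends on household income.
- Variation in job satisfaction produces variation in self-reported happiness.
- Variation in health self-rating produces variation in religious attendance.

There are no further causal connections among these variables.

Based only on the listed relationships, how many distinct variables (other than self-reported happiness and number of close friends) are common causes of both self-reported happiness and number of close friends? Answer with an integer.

The common causes are: health self-rating (to self-reported happiness via health self-rating → religious attendance → home ownership → commute duration → self-reported happiness; to number of close friends via health self-rating → debt load → household income → educational attainment → number of close friends); perceived stress (to self-reported happiness via perceived stress → home ownership → commute duration → self-reported happiness; to number of close friends via perceived stress → educational attainment → number of close friends).
Every other variable lacks a causal path to at least one of self-reported happiness and number of close friends.

2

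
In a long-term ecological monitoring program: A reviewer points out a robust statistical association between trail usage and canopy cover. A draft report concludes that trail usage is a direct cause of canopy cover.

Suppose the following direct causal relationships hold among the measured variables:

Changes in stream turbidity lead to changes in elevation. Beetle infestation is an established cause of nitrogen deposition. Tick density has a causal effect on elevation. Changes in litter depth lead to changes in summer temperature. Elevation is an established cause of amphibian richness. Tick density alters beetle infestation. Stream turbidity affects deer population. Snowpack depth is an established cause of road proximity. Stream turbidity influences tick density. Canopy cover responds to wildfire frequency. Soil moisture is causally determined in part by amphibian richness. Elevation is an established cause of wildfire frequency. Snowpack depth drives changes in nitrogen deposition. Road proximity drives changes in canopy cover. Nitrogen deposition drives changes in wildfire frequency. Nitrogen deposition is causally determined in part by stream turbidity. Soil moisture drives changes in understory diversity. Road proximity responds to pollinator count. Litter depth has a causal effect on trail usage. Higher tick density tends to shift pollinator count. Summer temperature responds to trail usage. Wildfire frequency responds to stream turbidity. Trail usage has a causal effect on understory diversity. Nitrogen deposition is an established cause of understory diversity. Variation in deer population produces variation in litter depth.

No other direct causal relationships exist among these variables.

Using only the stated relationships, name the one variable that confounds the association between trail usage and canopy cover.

Stream turbidity has a causal path to trail usage (stream turbidity → deer population → litter depth → trail usage) and a separate causal path to canopy cover (stream turbidity → wildfire frequency → canopy cover), so it is a common cause of both.
No stated relationship gives trail usage a causal route to canopy cover, so the correlation is explained by the shared upstream cause rather than a direct effect.

stream turbidity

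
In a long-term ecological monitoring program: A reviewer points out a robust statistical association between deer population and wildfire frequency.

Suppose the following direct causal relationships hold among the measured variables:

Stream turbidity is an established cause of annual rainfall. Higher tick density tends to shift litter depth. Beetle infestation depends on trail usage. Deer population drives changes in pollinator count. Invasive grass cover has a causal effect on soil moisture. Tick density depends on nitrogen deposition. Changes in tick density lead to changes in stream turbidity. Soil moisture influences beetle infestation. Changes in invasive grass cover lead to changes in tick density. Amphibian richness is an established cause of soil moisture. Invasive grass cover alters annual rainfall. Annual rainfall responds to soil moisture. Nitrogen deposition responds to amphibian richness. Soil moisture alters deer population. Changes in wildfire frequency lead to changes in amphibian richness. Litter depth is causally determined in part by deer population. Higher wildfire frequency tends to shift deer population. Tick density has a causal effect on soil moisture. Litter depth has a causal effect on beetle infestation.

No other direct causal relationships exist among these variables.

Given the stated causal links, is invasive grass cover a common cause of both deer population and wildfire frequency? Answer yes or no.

Invasive grass cover has no stated causal path to wildfire frequency. A confounder must cause both variables, so invasive grass cover does not qualify.

no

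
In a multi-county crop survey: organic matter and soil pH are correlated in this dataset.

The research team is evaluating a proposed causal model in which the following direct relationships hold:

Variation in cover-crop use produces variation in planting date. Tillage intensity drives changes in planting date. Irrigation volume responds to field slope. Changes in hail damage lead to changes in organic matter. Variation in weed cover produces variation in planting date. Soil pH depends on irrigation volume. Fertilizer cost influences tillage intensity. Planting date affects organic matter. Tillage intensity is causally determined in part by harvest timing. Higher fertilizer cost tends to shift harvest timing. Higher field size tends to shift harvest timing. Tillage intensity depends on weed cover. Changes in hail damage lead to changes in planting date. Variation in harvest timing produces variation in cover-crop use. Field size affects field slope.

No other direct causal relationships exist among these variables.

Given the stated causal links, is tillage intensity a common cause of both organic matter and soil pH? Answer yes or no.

no

Tillage intensity has no stated causal path to soil pH. A confounder must cause both variables, so tillage intensity does not qualify.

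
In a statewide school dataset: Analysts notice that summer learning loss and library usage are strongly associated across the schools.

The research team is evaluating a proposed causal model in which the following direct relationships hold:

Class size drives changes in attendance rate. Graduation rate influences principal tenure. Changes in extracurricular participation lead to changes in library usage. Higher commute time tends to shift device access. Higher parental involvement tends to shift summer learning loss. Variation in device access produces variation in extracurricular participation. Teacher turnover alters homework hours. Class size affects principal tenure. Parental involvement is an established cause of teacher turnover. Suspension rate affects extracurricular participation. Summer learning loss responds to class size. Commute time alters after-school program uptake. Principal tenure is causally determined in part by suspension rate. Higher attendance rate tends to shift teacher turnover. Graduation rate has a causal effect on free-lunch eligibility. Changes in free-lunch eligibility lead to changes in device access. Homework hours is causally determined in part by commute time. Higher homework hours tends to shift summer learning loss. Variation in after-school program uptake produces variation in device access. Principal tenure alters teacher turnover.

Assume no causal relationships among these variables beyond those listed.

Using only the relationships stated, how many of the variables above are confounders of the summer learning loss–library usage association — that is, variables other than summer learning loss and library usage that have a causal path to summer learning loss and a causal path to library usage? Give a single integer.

3

The common causes are: commute time (to summer learning loss via commute time → homework hours → summer learning loss; to library usage via commute time → device access → extracurricular participation → library usage); graduation rate (to summer learning loss via graduation rate → principal tenure → teacher turnover → homework hours → summer learning loss; to library usage via graduation rate → free-lunch eligibility → device access → extracurricular participation → library usage); suspension rate (to summer learning loss via suspension rate → principal tenure → teacher turnover → homework hours → summer learning loss; to library usage via suspension rate → extracurricular participation → library usage).
Every other variable lacks a causal path to at least one of summer learning loss and library usage.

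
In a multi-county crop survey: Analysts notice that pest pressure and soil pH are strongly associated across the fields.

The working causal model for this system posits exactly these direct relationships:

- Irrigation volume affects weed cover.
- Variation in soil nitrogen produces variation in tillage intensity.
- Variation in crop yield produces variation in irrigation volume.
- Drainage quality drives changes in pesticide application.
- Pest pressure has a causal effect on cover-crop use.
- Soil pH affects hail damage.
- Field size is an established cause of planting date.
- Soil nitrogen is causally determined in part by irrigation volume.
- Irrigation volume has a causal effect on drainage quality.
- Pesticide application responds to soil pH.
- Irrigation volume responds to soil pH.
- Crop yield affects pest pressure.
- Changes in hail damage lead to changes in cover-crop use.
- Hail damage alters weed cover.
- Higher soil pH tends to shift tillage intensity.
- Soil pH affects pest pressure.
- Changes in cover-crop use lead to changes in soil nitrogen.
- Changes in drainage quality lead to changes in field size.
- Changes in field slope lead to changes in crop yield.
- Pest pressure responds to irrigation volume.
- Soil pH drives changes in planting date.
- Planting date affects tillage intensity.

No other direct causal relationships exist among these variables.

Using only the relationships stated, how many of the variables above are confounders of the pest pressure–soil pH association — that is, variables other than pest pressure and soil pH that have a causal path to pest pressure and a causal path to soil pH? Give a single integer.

0

No listed variable has a causal path to both pest pressure and soil pH, so there are no common causes.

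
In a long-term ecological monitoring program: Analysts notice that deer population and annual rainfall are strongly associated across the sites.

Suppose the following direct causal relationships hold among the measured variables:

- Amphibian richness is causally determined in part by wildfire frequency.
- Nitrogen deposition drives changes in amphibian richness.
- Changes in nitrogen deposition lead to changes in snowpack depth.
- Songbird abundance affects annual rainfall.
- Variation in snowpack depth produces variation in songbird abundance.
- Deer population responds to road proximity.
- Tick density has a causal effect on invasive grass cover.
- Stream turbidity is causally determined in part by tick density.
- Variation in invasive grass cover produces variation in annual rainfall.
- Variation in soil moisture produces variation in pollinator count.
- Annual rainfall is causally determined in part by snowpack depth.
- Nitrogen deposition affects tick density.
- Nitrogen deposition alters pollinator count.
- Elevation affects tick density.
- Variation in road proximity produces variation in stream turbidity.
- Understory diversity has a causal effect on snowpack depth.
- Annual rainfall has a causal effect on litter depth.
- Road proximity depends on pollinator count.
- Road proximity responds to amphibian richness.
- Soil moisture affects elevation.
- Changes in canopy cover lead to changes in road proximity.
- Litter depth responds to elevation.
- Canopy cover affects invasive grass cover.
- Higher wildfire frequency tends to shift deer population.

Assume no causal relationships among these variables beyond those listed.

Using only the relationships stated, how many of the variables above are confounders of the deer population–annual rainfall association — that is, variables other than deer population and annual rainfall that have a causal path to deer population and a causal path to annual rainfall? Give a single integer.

3

The common causes are: canopy cover (to deer population via canopy cover → road proximity → deer population; to annual rainfall via canopy cover → invasive grass cover → annual rainfall); nitrogen deposition (to deer population via nitrogen deposition → pollinator count → road proximity → deer population; to annual rainfall via nitrogen deposition → snowpack depth → annual rainfall); soil moisture (to deer population via soil moisture → pollinator count → road proximity → deer population; to annual rainfall via soil moisture → elevation → tick density → invasive grass cover → annual rainfall).
Every other variable lacks a causal path to at least one of deer population and annual rainfall.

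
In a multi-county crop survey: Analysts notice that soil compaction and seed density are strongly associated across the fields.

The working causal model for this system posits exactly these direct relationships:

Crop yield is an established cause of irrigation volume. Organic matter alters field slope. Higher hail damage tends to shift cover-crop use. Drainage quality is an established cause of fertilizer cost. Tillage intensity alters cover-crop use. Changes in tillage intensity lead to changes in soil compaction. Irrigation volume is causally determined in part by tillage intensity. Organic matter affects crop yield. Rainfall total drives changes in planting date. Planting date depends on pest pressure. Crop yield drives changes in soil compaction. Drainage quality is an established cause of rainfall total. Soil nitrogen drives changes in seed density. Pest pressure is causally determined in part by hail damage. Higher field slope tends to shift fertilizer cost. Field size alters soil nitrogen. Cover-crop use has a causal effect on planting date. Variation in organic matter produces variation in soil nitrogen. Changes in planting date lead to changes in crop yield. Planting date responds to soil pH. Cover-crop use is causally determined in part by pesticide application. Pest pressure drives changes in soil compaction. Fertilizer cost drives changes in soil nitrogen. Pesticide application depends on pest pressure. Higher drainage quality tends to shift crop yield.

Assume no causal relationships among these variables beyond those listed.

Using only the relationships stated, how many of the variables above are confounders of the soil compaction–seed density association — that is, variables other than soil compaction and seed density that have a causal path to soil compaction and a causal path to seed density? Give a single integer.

The common causes are: drainage quality (to soil compaction via drainage quality → crop yield → soil compaction; to seed density via drainage quality → fertilizer cost → soil nitrogen → seed density); organic matter (to soil compaction via organic matter → crop yield → soil compaction; to seed density via organic matter → soil nitrogen → seed density).
Every other variable lacks a causal path to at least one of soil compaction and seed density.

2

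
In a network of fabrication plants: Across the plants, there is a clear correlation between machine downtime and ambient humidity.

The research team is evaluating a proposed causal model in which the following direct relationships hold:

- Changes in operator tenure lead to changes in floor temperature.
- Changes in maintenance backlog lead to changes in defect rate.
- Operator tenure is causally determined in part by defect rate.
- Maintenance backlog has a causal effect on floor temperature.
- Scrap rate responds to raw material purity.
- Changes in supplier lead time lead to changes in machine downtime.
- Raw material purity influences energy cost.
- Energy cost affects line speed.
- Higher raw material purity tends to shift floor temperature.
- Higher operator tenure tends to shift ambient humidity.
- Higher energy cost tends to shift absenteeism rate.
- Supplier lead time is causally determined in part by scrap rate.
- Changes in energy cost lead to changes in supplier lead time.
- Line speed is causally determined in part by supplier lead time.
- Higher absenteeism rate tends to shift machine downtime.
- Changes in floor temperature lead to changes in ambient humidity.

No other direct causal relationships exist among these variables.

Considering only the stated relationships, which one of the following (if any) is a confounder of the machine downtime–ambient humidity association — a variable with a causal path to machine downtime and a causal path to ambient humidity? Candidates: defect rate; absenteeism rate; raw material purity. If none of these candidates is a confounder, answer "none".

Raw material purity causes machine downtime (raw material purity → energy cost → absenteeism rate → machine downtime) and also causes ambient humidity (raw material purity → floor temperature → ambient humidity); it is a common cause of both.
Each of the other candidates lacks a causal path to at least one of machine downtime and ambient humidity, so they do not confound the relationship.

raw material purity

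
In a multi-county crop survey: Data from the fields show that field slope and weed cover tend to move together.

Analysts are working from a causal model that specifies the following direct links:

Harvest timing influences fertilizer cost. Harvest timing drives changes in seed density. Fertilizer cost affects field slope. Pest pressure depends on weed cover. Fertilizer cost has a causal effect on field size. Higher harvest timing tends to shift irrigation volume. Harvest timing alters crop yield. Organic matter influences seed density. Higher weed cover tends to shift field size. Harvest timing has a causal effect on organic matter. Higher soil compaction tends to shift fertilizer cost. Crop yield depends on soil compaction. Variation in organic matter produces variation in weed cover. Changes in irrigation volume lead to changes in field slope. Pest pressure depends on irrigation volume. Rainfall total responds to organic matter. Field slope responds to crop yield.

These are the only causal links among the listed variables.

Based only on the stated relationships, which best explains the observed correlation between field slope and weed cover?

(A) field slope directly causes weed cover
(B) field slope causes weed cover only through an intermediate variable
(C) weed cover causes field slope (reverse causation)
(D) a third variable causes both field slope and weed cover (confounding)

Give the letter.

D

Harvest timing causes field slope (harvest timing → fertilizer cost → field slope) and weed cover (harvest timing → organic matter → weed cover) — a common cause creating the correlation.
There is no stated path from field slope to weed cover or from weed cover to field slope, so neither direct nor reverse causation applies.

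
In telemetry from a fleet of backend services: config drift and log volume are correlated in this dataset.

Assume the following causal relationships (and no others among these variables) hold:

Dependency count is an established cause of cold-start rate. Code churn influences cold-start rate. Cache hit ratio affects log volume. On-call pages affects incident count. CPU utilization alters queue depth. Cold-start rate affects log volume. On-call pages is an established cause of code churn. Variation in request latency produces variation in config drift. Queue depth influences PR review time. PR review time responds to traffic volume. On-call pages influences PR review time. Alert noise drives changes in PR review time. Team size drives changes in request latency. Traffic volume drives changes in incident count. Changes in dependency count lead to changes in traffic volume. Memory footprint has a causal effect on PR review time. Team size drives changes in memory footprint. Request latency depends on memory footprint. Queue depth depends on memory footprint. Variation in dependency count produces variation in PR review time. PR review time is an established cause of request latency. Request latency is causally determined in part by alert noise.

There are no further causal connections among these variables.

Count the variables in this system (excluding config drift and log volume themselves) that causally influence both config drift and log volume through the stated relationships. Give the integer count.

2

The common causes are: dependency count (to config drift via dependency count → PR review time → request latency → config drift; to log volume via dependency count → cold-start rate → log volume); on-call pages (to config drift via on-call pages → PR review time → request latency → config drift; to log volume via on-call pages → code churn → cold-start rate → log volume).
Every other variable lacks a causal path to at least one of config drift and log volume.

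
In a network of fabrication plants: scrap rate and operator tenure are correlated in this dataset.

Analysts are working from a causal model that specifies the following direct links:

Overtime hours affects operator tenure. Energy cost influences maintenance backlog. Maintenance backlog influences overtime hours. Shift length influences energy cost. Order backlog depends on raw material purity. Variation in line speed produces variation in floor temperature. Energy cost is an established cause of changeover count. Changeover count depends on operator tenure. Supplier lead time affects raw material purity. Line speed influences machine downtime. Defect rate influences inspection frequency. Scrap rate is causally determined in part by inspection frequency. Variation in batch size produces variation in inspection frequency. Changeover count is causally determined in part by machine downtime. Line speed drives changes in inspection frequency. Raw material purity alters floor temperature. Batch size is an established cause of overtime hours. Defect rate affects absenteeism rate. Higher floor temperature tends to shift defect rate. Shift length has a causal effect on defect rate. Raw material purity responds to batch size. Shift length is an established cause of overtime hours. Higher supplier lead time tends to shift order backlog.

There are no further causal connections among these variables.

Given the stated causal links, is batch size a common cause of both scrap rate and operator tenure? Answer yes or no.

yes

Batch size has a causal path to scrap rate (batch size → inspection frequency → scrap rate) and to operator tenure (batch size → overtime hours → operator tenure), so it is a common cause of both — a confounder.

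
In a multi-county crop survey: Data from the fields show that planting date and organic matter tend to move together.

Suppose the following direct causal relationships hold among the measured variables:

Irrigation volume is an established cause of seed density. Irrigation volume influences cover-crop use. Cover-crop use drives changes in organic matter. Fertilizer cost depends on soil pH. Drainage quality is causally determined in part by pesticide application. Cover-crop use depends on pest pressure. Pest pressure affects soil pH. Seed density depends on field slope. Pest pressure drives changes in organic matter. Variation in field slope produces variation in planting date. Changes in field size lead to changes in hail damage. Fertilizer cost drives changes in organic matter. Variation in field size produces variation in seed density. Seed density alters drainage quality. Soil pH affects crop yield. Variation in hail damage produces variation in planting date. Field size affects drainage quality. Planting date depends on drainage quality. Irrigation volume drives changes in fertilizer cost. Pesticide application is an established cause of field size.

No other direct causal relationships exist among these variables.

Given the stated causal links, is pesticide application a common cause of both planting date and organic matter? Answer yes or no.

no

Pesticide application has no stated causal path to organic matter. A confounder must cause both variables, so pesticide application does not qualify.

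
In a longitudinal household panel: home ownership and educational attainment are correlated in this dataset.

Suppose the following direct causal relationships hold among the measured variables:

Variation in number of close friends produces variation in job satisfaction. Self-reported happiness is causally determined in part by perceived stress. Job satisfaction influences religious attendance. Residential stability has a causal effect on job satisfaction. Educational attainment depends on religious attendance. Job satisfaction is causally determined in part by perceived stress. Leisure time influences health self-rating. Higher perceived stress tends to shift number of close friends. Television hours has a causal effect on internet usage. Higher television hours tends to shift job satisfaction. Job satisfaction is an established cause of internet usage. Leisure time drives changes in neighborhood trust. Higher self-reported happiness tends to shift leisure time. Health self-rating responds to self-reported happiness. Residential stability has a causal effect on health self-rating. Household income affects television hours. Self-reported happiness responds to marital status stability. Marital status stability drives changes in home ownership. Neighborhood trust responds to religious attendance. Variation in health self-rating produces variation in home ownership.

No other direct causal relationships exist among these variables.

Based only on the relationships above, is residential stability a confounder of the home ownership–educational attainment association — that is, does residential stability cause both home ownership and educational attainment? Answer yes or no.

yes

Residential stability has a causal path to home ownership (residential stability → health self-rating → home ownership) and to educational attainment (residential stability → job satisfaction → religious attendance → educational attainment), so it is a common cause of both — a confounder.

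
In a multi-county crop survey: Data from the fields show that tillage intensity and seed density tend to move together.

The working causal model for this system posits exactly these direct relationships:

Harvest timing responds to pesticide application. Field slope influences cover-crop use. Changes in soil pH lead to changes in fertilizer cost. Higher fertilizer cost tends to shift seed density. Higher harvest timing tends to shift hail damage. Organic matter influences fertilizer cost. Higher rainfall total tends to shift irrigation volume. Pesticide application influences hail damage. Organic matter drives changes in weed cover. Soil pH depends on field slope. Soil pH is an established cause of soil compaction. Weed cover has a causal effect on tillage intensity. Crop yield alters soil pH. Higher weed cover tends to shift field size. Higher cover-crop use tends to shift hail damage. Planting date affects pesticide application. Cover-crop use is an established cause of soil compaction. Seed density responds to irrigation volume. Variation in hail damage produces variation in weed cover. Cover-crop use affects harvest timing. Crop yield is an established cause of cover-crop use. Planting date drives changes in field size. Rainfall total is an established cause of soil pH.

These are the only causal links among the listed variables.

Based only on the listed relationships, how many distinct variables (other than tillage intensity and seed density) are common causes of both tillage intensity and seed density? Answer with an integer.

The common causes are: crop yield (to tillage intensity via crop yield → cover-crop use → hail damage → weed cover → tillage intensity; to seed density via crop yield → soil pH → fertilizer cost → seed density); field slope (to tillage intensity via field slope → cover-crop use → hail damage → weed cover → tillage intensity; to seed density via field slope → soil pH → fertilizer cost → seed density); organic matter (to tillage intensity via organic matter → weed cover → tillage intensity; to seed density via organic matter → fertilizer cost → seed density).
Every other variable lacks a causal path to at least one of tillage intensity and seed density.

3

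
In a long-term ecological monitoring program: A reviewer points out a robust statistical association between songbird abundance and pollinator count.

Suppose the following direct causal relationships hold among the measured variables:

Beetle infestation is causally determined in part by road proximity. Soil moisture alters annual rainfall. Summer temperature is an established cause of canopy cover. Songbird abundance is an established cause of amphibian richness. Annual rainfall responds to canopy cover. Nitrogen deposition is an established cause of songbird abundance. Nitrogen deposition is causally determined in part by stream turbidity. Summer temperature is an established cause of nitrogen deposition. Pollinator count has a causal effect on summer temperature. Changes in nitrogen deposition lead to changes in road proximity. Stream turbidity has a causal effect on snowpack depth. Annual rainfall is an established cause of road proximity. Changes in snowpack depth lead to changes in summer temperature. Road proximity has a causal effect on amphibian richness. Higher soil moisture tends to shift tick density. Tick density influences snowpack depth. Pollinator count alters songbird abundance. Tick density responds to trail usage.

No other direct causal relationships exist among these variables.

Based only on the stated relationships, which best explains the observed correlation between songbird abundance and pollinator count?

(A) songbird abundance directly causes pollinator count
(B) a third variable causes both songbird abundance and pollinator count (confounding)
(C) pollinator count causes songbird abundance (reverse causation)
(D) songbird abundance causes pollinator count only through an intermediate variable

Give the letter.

C

The stated link runs pollinator count → songbird abundance; songbird abundance has no causal path to pollinator count. No variable causes both, so confounding is ruled out. The correlation reflects reverse causation.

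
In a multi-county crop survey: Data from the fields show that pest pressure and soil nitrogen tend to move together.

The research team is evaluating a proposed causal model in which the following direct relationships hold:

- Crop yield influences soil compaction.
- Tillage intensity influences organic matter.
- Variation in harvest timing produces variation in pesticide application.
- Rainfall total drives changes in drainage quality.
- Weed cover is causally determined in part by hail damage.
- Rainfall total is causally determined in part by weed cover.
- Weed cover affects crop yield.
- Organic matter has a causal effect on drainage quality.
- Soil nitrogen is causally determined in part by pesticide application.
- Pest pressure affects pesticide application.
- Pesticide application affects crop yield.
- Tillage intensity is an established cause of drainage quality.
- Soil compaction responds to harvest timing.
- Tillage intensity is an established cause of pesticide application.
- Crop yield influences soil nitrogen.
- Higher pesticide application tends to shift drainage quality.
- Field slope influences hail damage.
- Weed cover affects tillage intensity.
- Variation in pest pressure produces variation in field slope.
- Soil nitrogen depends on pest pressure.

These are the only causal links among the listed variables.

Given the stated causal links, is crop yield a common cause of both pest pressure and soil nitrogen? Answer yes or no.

no

Crop yield has no stated causal path to pest pressure. A confounder must cause both variables, so crop yield does not qualify.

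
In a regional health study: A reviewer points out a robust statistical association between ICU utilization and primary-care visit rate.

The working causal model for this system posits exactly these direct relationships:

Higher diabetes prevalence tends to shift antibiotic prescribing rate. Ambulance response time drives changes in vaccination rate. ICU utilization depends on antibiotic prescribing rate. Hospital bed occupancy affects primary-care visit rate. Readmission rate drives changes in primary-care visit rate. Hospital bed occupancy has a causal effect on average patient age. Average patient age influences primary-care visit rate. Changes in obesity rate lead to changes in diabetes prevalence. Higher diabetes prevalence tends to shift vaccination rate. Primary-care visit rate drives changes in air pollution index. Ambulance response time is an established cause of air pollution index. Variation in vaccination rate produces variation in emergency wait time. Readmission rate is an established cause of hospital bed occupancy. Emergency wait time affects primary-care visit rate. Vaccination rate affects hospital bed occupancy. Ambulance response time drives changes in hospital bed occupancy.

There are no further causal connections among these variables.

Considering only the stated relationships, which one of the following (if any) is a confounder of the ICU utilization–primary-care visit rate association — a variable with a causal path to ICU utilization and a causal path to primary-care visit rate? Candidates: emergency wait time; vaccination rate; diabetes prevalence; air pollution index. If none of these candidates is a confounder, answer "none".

Diabetes prevalence causes ICU utilization (diabetes prevalence → antibiotic prescribing rate → ICU utilization) and also causes primary-care visit rate (diabetes prevalence → vaccination rate → hospital bed occupancy → primary-care visit rate); it is a common cause of both.
Each of the other candidates lacks a causal path to at least one of ICU utilization and primary-care visit rate, so they do not confound the relationship.

diabetes prevalence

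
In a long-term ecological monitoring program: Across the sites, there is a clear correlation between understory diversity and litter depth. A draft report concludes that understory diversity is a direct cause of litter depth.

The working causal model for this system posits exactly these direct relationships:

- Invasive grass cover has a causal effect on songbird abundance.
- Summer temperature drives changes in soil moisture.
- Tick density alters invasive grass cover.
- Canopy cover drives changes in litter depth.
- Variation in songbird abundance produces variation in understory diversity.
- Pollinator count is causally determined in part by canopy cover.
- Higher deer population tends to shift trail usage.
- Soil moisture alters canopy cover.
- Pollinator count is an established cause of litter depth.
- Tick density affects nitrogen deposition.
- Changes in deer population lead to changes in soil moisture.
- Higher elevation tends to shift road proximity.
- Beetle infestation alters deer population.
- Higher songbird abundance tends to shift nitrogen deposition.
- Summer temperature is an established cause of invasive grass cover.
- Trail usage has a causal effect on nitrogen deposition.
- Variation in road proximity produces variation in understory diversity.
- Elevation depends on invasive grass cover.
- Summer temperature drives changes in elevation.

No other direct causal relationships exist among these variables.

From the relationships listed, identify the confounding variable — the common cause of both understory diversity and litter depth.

Summer temperature has a causal path to understory diversity (summer temperature → invasive grass cover → songbird abundance → understory diversity) and a separate causal path to litter depth (summer temperature → soil moisture → canopy cover → litter depth), so it is a common cause of both.
No stated relationship gives understory diversity a causal route to litter depth, so the correlation is explained by the shared upstream cause rather than a direct effect.

summer temperature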